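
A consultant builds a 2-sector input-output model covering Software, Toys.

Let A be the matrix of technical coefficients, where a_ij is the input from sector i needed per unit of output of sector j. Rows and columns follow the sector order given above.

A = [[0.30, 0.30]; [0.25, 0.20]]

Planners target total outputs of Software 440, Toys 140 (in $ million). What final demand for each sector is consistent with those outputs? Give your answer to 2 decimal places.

I − A =
  [   0.70    -0.30]
  [  -0.25     0.80]
d = (I − A) x:
  d_S = (+0.70)·440 + (-0.30)·140 = 266.00
  d_T = (-0.25)·440 + (+0.80)·140 = 2.00

d_S = 266.00, d_T = 2.00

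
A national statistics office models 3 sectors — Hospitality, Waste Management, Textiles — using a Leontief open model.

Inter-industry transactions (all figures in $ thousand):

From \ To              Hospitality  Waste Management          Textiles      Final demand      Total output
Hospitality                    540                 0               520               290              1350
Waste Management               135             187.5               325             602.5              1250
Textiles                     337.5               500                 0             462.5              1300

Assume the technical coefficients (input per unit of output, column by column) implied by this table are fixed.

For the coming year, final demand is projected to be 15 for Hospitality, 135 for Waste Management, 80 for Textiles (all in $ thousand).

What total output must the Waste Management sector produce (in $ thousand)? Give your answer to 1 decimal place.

x_W = 243.9

Technical coefficients a_ij = z_ij / X_j:
  a_HH = 540/1350 = 0.40, a_WH = 135/1350 = 0.10, a_TH = 337.5/1350 = 0.25
  a_HW = 0/1250 = 0.00, a_WW = 187.5/1250 = 0.15, a_TW = 500/1250 = 0.40
  a_HT = 520/1300 = 0.40, a_WT = 325/1300 = 0.25, a_TT = 0/1300 = 0.00
I − A =
  [   0.60     0.00    -0.40]
  [  -0.10     0.85    -0.25]
  [  -0.25    -0.40     1.00]
Cofactors of I−A, C_ij = (−1)^(i+j)·(minor ij) (rows/columns in the sector order above):
  C_11 = (0.85)(1.00) − (-0.25)(-0.40) = 0.7500
  C_12 = −[(-0.10)(1.00) − (-0.25)(-0.25)] = 0.1625
  C_13 = (-0.10)(-0.40) − (0.85)(-0.25) = 0.2525
  C_21 = −[(0.00)(1.00) − (-0.40)(-0.40)] = 0.1600
  C_22 = (0.60)(1.00) − (-0.40)(-0.25) = 0.5000
  C_23 = −[(0.60)(-0.40) − (0.00)(-0.25)] = 0.2400
  C_31 = (0.00)(-0.25) − (-0.40)(0.85) = 0.3400
  C_32 = −[(0.60)(-0.25) − (-0.40)(-0.10)] = 0.1900
  C_33 = (0.60)(0.85) − (0.00)(-0.10) = 0.5100
det(I−A) = Σ_j (I−A)_1j·C_1j = (0.60)(0.7500) + (0.00)(0.1625) + (-0.40)(0.2525) = 0.3490
adj(I−A) = Cᵀ =
  [ 0.7500   0.1600   0.3400]
  [ 0.1625   0.5000   0.1900]
  [ 0.2525   0.2400   0.5100]
(I − A)⁻¹ = adj(I−A) / det(I−A) ≈
  [   2.1490     0.4585     0.9742]
  [   0.4656     1.4327     0.5444]
  [   0.7235     0.6877     1.4613]
x = (I − A)⁻¹ d = adj(I−A)·d / det(I−A), with det(I−A) = 0.3490:
  x_H = (0.7500·15 + 0.1600·135 + 0.3400·80) / 0.3490 = 60.05 / 0.3490 ≈ 172.1
  x_W = (0.1625·15 + 0.5000·135 + 0.1900·80) / 0.3490 = 85.1375 / 0.3490 ≈ 243.9
  x_T = (0.2525·15 + 0.2400·135 + 0.5100·80) / 0.3490 = 76.9875 / 0.3490 ≈ 220.6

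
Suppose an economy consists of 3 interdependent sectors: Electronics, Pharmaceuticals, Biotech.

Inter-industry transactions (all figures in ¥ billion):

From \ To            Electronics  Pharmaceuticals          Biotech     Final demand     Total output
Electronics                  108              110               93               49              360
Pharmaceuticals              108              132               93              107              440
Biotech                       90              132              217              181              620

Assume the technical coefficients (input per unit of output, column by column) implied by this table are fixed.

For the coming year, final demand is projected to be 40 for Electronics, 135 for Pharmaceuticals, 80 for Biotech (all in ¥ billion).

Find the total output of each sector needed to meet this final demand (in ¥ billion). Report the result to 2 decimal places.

Technical coefficients a_ij = z_ij / X_j:
  a_EE = 108/360 = 0.30, a_PE = 108/360 = 0.30, a_BE = 90/360 = 0.25
  a_EP = 110/440 = 0.25, a_PP = 132/440 = 0.30, a_BP = 132/440 = 0.30
  a_EB = 93/620 = 0.15, a_PB = 93/620 = 0.15, a_BB = 217/620 = 0.35
I − A =
  [   0.70    -0.25    -0.15]
  [  -0.30     0.70    -0.15]
  [  -0.25    -0.30     0.65]
Cofactors of I−A, C_ij = (−1)^(i+j)·(minor ij) (rows/columns in the sector order above):
  C_11 = (0.70)(0.65) − (-0.15)(-0.30) = 0.4100
  C_12 = −[(-0.30)(0.65) − (-0.15)(-0.25)] = 0.2325
  C_13 = (-0.30)(-0.30) − (0.70)(-0.25) = 0.2650
  C_21 = −[(-0.25)(0.65) − (-0.15)(-0.30)] = 0.2075
  C_22 = (0.70)(0.65) − (-0.15)(-0.25) = 0.4175
  C_23 = −[(0.70)(-0.30) − (-0.25)(-0.25)] = 0.2725
  C_31 = (-0.25)(-0.15) − (-0.15)(0.70) = 0.1425
  C_32 = −[(0.70)(-0.15) − (-0.15)(-0.30)] = 0.1500
  C_33 = (0.70)(0.70) − (-0.25)(-0.30) = 0.4150
det(I−A) = Σ_j (I−A)_1j·C_1j = (0.70)(0.4100) + (-0.25)(0.2325) + (-0.15)(0.2650) = 0.189125
adj(I−A) = Cᵀ =
  [ 0.4100   0.2075   0.1425]
  [ 0.2325   0.4175   0.1500]
  [ 0.2650   0.2725   0.4150]
(I − A)⁻¹ = adj(I−A) / det(I−A) ≈
  [   2.1679     1.0972     0.7535]
  [   1.2293     2.2075     0.7931]
  [   1.4012     1.4408     2.1943]
x = (I − A)⁻¹ d = adj(I−A)·d / det(I−A), with det(I−A) = 0.189125:
  x_E = (0.4100·40 + 0.2075·135 + 0.1425·80) / 0.189125 = 55.8125 / 0.189125 ≈ 295.11
  x_P = (0.2325·40 + 0.4175·135 + 0.1500·80) / 0.189125 = 77.6625 / 0.189125 ≈ 410.64
  x_B = (0.2650·40 + 0.2725·135 + 0.4150·80) / 0.189125 = 80.5875 / 0.189125 ≈ 426.11

x_E = 295.11, x_P = 410.64, x_B = 426.11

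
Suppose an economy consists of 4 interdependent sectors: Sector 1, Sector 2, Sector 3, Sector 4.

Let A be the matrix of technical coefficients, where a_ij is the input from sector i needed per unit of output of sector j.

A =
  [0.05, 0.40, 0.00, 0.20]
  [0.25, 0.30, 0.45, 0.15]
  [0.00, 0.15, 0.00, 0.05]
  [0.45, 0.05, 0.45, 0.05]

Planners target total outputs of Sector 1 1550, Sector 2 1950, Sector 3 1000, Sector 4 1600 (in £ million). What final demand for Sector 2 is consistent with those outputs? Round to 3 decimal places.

I − A =
  [   0.95    -0.40     0.00    -0.20]
  [  -0.25     0.70    -0.45    -0.15]
  [   0.00    -0.15     1.00    -0.05]
  [  -0.45    -0.05    -0.45     0.95]
d = (I − A) x:
  d_1 = (+0.95)·1550 + (-0.40)·1950 + (+0.00)·1000 + (-0.20)·1600 = 372.500
  d_2 = (-0.25)·1550 + (+0.70)·1950 + (-0.45)·1000 + (-0.15)·1600 = 287.500
  d_3 = (+0.00)·1550 + (-0.15)·1950 + (+1.00)·1000 + (-0.05)·1600 = 627.500
  d_4 = (-0.45)·1550 + (-0.05)·1950 + (-0.45)·1000 + (+0.95)·1600 = 275.000

d_2 = 287.500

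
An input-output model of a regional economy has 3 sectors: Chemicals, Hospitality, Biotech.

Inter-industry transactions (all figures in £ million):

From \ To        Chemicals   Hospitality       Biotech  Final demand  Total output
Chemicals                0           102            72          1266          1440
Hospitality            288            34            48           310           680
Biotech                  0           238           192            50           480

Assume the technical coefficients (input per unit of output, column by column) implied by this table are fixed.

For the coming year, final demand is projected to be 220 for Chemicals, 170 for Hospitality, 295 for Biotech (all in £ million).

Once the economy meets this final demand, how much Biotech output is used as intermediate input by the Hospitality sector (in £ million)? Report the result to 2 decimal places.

z_BH = 115.23

Technical coefficients a_ij = z_ij / X_j:
  a_CC = 0/1440 = 0.00, a_HC = 288/1440 = 0.20, a_BC = 0/1440 = 0.00
  a_CH = 102/680 = 0.15, a_HH = 34/680 = 0.05, a_BH = 238/680 = 0.35
  a_CB = 72/480 = 0.15, a_HB = 48/480 = 0.10, a_BB = 192/480 = 0.40
I − A =
  [   1.00    -0.15    -0.15]
  [  -0.20     0.95    -0.10]
  [   0.00    -0.35     0.60]
Cofactors of I−A, C_ij = (−1)^(i+j)·(minor ij) (rows/columns in the sector order above):
  C_11 = (0.95)(0.60) − (-0.10)(-0.35) = 0.5350
  C_12 = −[(-0.20)(0.60) − (-0.10)(0.00)] = 0.1200
  C_13 = (-0.20)(-0.35) − (0.95)(0.00) = 0.0700
  C_21 = −[(-0.15)(0.60) − (-0.15)(-0.35)] = 0.1425
  C_22 = (1.00)(0.60) − (-0.15)(0.00) = 0.6000
  C_23 = −[(1.00)(-0.35) − (-0.15)(0.00)] = 0.3500
  C_31 = (-0.15)(-0.10) − (-0.15)(0.95) = 0.1575
  C_32 = −[(1.00)(-0.10) − (-0.15)(-0.20)] = 0.1300
  C_33 = (1.00)(0.95) − (-0.15)(-0.20) = 0.9200
det(I−A) = Σ_j (I−A)_1j·C_1j = (1.00)(0.5350) + (-0.15)(0.1200) + (-0.15)(0.0700) = 0.5065
adj(I−A) = Cᵀ =
  [ 0.5350   0.1425   0.1575]
  [ 0.1200   0.6000   0.1300]
  [ 0.0700   0.3500   0.9200]
(I − A)⁻¹ = adj(I−A) / det(I−A) ≈
  [   1.0563     0.2813     0.3110]
  [   0.2369     1.1846     0.2567]
  [   0.1382     0.6910     1.8164]
First solve x = (I − A)⁻¹ d = adj(I−A)·d / det(I−A); in particular x_H = (0.1200·220 + 0.6000·170 + 0.1300·295) / 0.5065 = 166.75 / 0.5065 ≈ 329.2201.
Intermediate flow from B to H: z_BH = a_BH · x_H = 0.35 × 166.75 / 0.5065 = 58.3625 / 0.5065 ≈ 115.23.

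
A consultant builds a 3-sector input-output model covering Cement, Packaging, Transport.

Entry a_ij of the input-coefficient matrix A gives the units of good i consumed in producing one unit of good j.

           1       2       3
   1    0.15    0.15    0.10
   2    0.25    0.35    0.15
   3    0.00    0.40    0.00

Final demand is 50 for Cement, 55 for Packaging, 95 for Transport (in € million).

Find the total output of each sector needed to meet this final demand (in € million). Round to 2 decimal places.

I − A =
  [   0.85    -0.15    -0.10]
  [  -0.25     0.65    -0.15]
  [   0.00    -0.40     1.00]
Cofactors of I−A, C_ij = (−1)^(i+j)·(minor ij) (rows/columns in the sector order above):
  C_11 = (0.65)(1.00) − (-0.15)(-0.40) = 0.5900
  C_12 = −[(-0.25)(1.00) − (-0.15)(0.00)] = 0.2500
  C_13 = (-0.25)(-0.40) − (0.65)(0.00) = 0.1000
  C_21 = −[(-0.15)(1.00) − (-0.10)(-0.40)] = 0.1900
  C_22 = (0.85)(1.00) − (-0.10)(0.00) = 0.8500
  C_23 = −[(0.85)(-0.40) − (-0.15)(0.00)] = 0.3400
  C_31 = (-0.15)(-0.15) − (-0.10)(0.65) = 0.0875
  C_32 = −[(0.85)(-0.15) − (-0.10)(-0.25)] = 0.1525
  C_33 = (0.85)(0.65) − (-0.15)(-0.25) = 0.5150
det(I−A) = Σ_j (I−A)_1j·C_1j = (0.85)(0.5900) + (-0.15)(0.2500) + (-0.10)(0.1000) = 0.4540
adj(I−A) = Cᵀ =
  [ 0.5900   0.1900   0.0875]
  [ 0.2500   0.8500   0.1525]
  [ 0.1000   0.3400   0.5150]
(I − A)⁻¹ = adj(I−A) / det(I−A) ≈
  [   1.2996     0.4185     0.1927]
  [   0.5507     1.8722     0.3359]
  [   0.2203     0.7489     1.1344]
x = (I − A)⁻¹ d = adj(I−A)·d / det(I−A), with det(I−A) = 0.4540:
  x_1 = (0.5900·50 + 0.1900·55 + 0.0875·95) / 0.4540 = 48.2625 / 0.4540 ≈ 106.31
  x_2 = (0.2500·50 + 0.8500·55 + 0.1525·95) / 0.4540 = 73.7375 / 0.4540 ≈ 162.42
  x_3 = (0.1000·50 + 0.3400·55 + 0.5150·95) / 0.4540 = 72.625 / 0.4540 ≈ 159.97

x_1 = 106.31, x_2 = 162.42, x_3 = 159.97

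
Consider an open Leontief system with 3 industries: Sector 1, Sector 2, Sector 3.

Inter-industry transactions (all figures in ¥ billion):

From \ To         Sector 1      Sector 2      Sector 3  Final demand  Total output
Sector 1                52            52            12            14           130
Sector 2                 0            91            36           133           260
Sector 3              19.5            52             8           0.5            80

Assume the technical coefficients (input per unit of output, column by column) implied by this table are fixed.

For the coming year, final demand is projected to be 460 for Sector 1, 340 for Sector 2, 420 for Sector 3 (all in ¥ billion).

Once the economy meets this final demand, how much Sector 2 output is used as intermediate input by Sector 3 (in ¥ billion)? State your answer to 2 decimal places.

Technical coefficients a_ij = z_ij / X_j:
  a_11 = 52/130 = 0.40, a_21 = 0/130 = 0.00, a_31 = 19.5/130 = 0.15
  a_12 = 52/260 = 0.20, a_22 = 91/260 = 0.35, a_32 = 52/260 = 0.20
  a_13 = 12/80 = 0.15, a_23 = 36/80 = 0.45, a_33 = 8/80 = 0.10
I − A =
  [   0.60    -0.20    -0.15]
  [   0.00     0.65    -0.45]
  [  -0.15    -0.20     0.90]
Cofactors of I−A, C_ij = (−1)^(i+j)·(minor ij) (rows/columns in the sector order above):
  C_11 = (0.65)(0.90) − (-0.45)(-0.20) = 0.4950
  C_12 = −[(0.00)(0.90) − (-0.45)(-0.15)] = 0.0675
  C_13 = (0.00)(-0.20) − (0.65)(-0.15) = 0.0975
  C_21 = −[(-0.20)(0.90) − (-0.15)(-0.20)] = 0.2100
  C_22 = (0.60)(0.90) − (-0.15)(-0.15) = 0.5175
  C_23 = −[(0.60)(-0.20) − (-0.20)(-0.15)] = 0.1500
  C_31 = (-0.20)(-0.45) − (-0.15)(0.65) = 0.1875
  C_32 = −[(0.60)(-0.45) − (-0.15)(0.00)] = 0.2700
  C_33 = (0.60)(0.65) − (-0.20)(0.00) = 0.3900
det(I−A) = Σ_j (I−A)_1j·C_1j = (0.60)(0.4950) + (-0.20)(0.0675) + (-0.15)(0.0975) = 0.268875
adj(I−A) = Cᵀ =
  [ 0.4950   0.2100   0.1875]
  [ 0.0675   0.5175   0.2700]
  [ 0.0975   0.1500   0.3900]
(I − A)⁻¹ = adj(I−A) / det(I−A) ≈
  [   1.8410     0.7810     0.6974]
  [   0.2510     1.9247     1.0042]
  [   0.3626     0.5579     1.4505]
First solve x = (I − A)⁻¹ d = adj(I−A)·d / det(I−A); in particular x_3 = (0.0975·460 + 0.1500·340 + 0.3900·420) / 0.268875 = 259.65 / 0.268875 ≈ 965.6904.
Intermediate flow from 2 to 3: z_23 = a_23 · x_3 = 0.45 × 259.65 / 0.268875 = 116.8425 / 0.268875 ≈ 434.56.

z_23 = 434.56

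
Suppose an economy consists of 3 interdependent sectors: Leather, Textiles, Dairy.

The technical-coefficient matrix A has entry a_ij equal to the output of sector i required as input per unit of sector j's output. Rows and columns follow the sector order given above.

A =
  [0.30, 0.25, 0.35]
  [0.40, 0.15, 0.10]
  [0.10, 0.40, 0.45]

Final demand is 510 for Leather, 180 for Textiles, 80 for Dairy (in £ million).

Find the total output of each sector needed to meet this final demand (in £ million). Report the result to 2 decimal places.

I − A =
  [   0.70    -0.25    -0.35]
  [  -0.40     0.85    -0.10]
  [  -0.10    -0.40     0.55]
Cofactors of I−A, C_ij = (−1)^(i+j)·(minor ij) (rows/columns in the sector order above):
  C_11 = (0.85)(0.55) − (-0.10)(-0.40) = 0.4275
  C_12 = −[(-0.40)(0.55) − (-0.10)(-0.10)] = 0.2300
  C_13 = (-0.40)(-0.40) − (0.85)(-0.10) = 0.2450
  C_21 = −[(-0.25)(0.55) − (-0.35)(-0.40)] = 0.2775
  C_22 = (0.70)(0.55) − (-0.35)(-0.10) = 0.3500
  C_23 = −[(0.70)(-0.40) − (-0.25)(-0.10)] = 0.3050
  C_31 = (-0.25)(-0.10) − (-0.35)(0.85) = 0.3225
  C_32 = −[(0.70)(-0.10) − (-0.35)(-0.40)] = 0.2100
  C_33 = (0.70)(0.85) − (-0.25)(-0.40) = 0.4950
det(I−A) = Σ_j (I−A)_1j·C_1j = (0.70)(0.4275) + (-0.25)(0.2300) + (-0.35)(0.2450) = 0.1560
adj(I−A) = Cᵀ =
  [ 0.4275   0.2775   0.3225]
  [ 0.2300   0.3500   0.2100]
  [ 0.2450   0.3050   0.4950]
(I − A)⁻¹ = adj(I−A) / det(I−A) ≈
  [   2.7404     1.7788     2.0673]
  [   1.4744     2.2436     1.3462]
  [   1.5705     1.9551     3.1731]
x = (I − A)⁻¹ d = adj(I−A)·d / det(I−A), with det(I−A) = 0.1560:
  x_L = (0.4275·510 + 0.2775·180 + 0.3225·80) / 0.1560 = 293.775 / 0.1560 ≈ 1883.17
  x_T = (0.2300·510 + 0.3500·180 + 0.2100·80) / 0.1560 = 197.10 / 0.1560 ≈ 1263.46
  x_D = (0.2450·510 + 0.3050·180 + 0.4950·80) / 0.1560 = 219.45 / 0.1560 ≈ 1406.73

x_L = 1883.17, x_T = 1263.46, x_D = 1406.73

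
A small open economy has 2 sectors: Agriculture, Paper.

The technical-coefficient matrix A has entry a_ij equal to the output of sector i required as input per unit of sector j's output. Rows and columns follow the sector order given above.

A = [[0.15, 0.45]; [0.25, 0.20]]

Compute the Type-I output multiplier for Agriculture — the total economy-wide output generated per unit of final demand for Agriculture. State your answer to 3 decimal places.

m_1 = 1.850

I − A =
  [   0.85    -0.45]
  [  -0.25     0.80]
det(I−A) = (0.85)(0.80) − (-0.45)(-0.25) = 0.5675
adj(I−A) = [[0.80, 0.45], [0.25, 0.85]]
(I − A)⁻¹ = adj(I−A) / det(I−A) ≈
  [   1.4097     0.7930]
  [   0.4405     1.4978]
The output multiplier for sector j is the column-j sum of the Leontief inverse (I − A)⁻¹ = adj(I−A) / det(I−A).
Column 1 of adj(I−A): (0.80, 0.25); det(I−A) = 0.5675.
m_1 = (0.80 + 0.25) / 0.5675 = 1.05 / 0.5675 ≈ 1.850.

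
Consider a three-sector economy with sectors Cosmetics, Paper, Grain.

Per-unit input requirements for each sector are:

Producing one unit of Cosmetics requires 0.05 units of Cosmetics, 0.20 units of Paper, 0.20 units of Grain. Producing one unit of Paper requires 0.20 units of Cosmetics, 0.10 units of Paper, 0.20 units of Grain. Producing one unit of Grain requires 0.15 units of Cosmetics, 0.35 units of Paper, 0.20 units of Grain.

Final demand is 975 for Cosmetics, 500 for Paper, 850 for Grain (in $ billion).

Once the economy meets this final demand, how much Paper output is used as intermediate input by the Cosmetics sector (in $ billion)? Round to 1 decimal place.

I − A =
  [   0.95    -0.20    -0.15]
  [  -0.20     0.90    -0.35]
  [  -0.20    -0.20     0.80]
Cofactors of I−A, C_ij = (−1)^(i+j)·(minor ij) (rows/columns in the sector order above):
  C_11 = (0.90)(0.80) − (-0.35)(-0.20) = 0.6500
  C_12 = −[(-0.20)(0.80) − (-0.35)(-0.20)] = 0.2300
  C_13 = (-0.20)(-0.20) − (0.90)(-0.20) = 0.2200
  C_21 = −[(-0.20)(0.80) − (-0.15)(-0.20)] = 0.1900
  C_22 = (0.95)(0.80) − (-0.15)(-0.20) = 0.7300
  C_23 = −[(0.95)(-0.20) − (-0.20)(-0.20)] = 0.2300
  C_31 = (-0.20)(-0.35) − (-0.15)(0.90) = 0.2050
  C_32 = −[(0.95)(-0.35) − (-0.15)(-0.20)] = 0.3625
  C_33 = (0.95)(0.90) − (-0.20)(-0.20) = 0.8150
det(I−A) = Σ_j (I−A)_1j·C_1j = (0.95)(0.6500) + (-0.20)(0.2300) + (-0.15)(0.2200) = 0.5385
adj(I−A) = Cᵀ =
  [ 0.6500   0.1900   0.2050]
  [ 0.2300   0.7300   0.3625]
  [ 0.2200   0.2300   0.8150]
(I − A)⁻¹ = adj(I−A) / det(I−A) ≈
  [   1.2071     0.3528     0.3807]
  [   0.4271     1.3556     0.6732]
  [   0.4085     0.4271     1.5135]
First solve x = (I − A)⁻¹ d = adj(I−A)·d / det(I−A); in particular x_C = (0.6500·975 + 0.1900·500 + 0.2050·850) / 0.5385 = 903.00 / 0.5385 ≈ 1676.880.
Intermediate flow from P to C: z_PC = a_PC · x_C = 0.20 × 903.00 / 0.5385 = 180.60 / 0.5385 ≈ 335.4.

z_PC = 335.4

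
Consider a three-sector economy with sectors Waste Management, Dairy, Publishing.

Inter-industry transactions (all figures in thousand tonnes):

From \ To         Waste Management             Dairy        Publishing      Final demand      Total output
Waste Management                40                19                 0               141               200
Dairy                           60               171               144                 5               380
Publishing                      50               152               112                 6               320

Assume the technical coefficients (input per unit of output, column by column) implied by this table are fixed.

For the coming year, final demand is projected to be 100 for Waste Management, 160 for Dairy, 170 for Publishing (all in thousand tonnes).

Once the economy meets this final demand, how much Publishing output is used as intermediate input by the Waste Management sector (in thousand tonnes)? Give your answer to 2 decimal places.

z_31 = 52.86

Technical coefficients a_ij = z_ij / X_j:
  a_11 = 40/200 = 0.20, a_21 = 60/200 = 0.30, a_31 = 50/200 = 0.25
  a_12 = 19/380 = 0.05, a_22 = 171/380 = 0.45, a_32 = 152/380 = 0.40
  a_13 = 0/320 = 0.00, a_23 = 144/320 = 0.45, a_33 = 112/320 = 0.35
I − A =
  [   0.80    -0.05     0.00]
  [  -0.30     0.55    -0.45]
  [  -0.25    -0.40     0.65]
Cofactors of I−A, C_ij = (−1)^(i+j)·(minor ij) (rows/columns in the sector order above):
  C_11 = (0.55)(0.65) − (-0.45)(-0.40) = 0.1775
  C_12 = −[(-0.30)(0.65) − (-0.45)(-0.25)] = 0.3075
  C_13 = (-0.30)(-0.40) − (0.55)(-0.25) = 0.2575
  C_21 = −[(-0.05)(0.65) − (0.00)(-0.40)] = 0.0325
  C_22 = (0.80)(0.65) − (0.00)(-0.25) = 0.5200
  C_23 = −[(0.80)(-0.40) − (-0.05)(-0.25)] = 0.3325
  C_31 = (-0.05)(-0.45) − (0.00)(0.55) = 0.0225
  C_32 = −[(0.80)(-0.45) − (0.00)(-0.30)] = 0.3600
  C_33 = (0.80)(0.55) − (-0.05)(-0.30) = 0.4250
det(I−A) = Σ_j (I−A)_1j·C_1j = (0.80)(0.1775) + (-0.05)(0.3075) + (0.00)(0.2575) = 0.126625
adj(I−A) = Cᵀ =
  [ 0.1775   0.0325   0.0225]
  [ 0.3075   0.5200   0.3600]
  [ 0.2575   0.3325   0.4250]
(I − A)⁻¹ = adj(I−A) / det(I−A) ≈
  [   1.4018     0.2567     0.1777]
  [   2.4284     4.1066     2.8430]
  [   2.0336     2.6259     3.3564]
First solve x = (I − A)⁻¹ d = adj(I−A)·d / det(I−A); in particular x_1 = (0.1775·100 + 0.0325·160 + 0.0225·170) / 0.126625 = 26.775 / 0.126625 ≈ 211.4511.
Intermediate flow from 3 to 1: z_31 = a_31 · x_1 = 0.25 × 26.775 / 0.126625 = 6.69375 / 0.126625 ≈ 52.86.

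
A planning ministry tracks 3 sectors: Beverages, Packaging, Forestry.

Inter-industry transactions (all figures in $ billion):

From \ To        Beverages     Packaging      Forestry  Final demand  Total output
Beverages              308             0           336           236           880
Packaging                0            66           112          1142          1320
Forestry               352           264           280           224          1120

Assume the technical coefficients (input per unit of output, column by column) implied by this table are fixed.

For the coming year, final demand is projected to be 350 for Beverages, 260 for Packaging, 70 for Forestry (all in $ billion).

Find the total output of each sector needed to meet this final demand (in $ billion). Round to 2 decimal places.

x_B = 826.85, x_P = 339.46, x_F = 624.84

Technical coefficients a_ij = z_ij / X_j:
  a_BB = 308/880 = 0.35, a_PB = 0/880 = 0.00, a_FB = 352/880 = 0.40
  a_BP = 0/1320 = 0.00, a_PP = 66/1320 = 0.05, a_FP = 264/1320 = 0.20
  a_BF = 336/1120 = 0.30, a_PF = 112/1120 = 0.10, a_FF = 280/1120 = 0.25
I − A =
  [   0.65     0.00    -0.30]
  [   0.00     0.95    -0.10]
  [  -0.40    -0.20     0.75]
Cofactors of I−A, C_ij = (−1)^(i+j)·(minor ij) (rows/columns in the sector order above):
  C_11 = (0.95)(0.75) − (-0.10)(-0.20) = 0.6925
  C_12 = −[(0.00)(0.75) − (-0.10)(-0.40)] = 0.0400
  C_13 = (0.00)(-0.20) − (0.95)(-0.40) = 0.3800
  C_21 = −[(0.00)(0.75) − (-0.30)(-0.20)] = 0.0600
  C_22 = (0.65)(0.75) − (-0.30)(-0.40) = 0.3675
  C_23 = −[(0.65)(-0.20) − (0.00)(-0.40)] = 0.1300
  C_31 = (0.00)(-0.10) − (-0.30)(0.95) = 0.2850
  C_32 = −[(0.65)(-0.10) − (-0.30)(0.00)] = 0.0650
  C_33 = (0.65)(0.95) − (0.00)(0.00) = 0.6175
det(I−A) = Σ_j (I−A)_1j·C_1j = (0.65)(0.6925) + (0.00)(0.0400) + (-0.30)(0.3800) = 0.336125
adj(I−A) = Cᵀ =
  [ 0.6925   0.0600   0.2850]
  [ 0.0400   0.3675   0.0650]
  [ 0.3800   0.1300   0.6175]
(I − A)⁻¹ = adj(I−A) / det(I−A) ≈
  [   2.0602     0.1785     0.8479]
  [   0.1190     1.0933     0.1934]
  [   1.1305     0.3868     1.8371]
x = (I − A)⁻¹ d = adj(I−A)·d / det(I−A), with det(I−A) = 0.336125:
  x_B = (0.6925·350 + 0.0600·260 + 0.2850·70) / 0.336125 = 277.925 / 0.336125 ≈ 826.85
  x_P = (0.0400·350 + 0.3675·260 + 0.0650·70) / 0.336125 = 114.10 / 0.336125 ≈ 339.46
  x_F = (0.3800·350 + 0.1300·260 + 0.6175·70) / 0.336125 = 210.025 / 0.336125 ≈ 624.84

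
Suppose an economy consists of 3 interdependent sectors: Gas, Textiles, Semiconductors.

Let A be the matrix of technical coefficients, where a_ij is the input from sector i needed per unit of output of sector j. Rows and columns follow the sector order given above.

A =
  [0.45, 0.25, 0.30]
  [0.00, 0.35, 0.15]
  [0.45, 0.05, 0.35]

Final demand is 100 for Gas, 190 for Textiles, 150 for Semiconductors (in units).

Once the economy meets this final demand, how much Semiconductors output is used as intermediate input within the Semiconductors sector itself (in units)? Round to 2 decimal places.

z_33 = 309.94

I − A =
  [   0.55    -0.25    -0.30]
  [   0.00     0.65    -0.15]
  [  -0.45    -0.05     0.65]
Cofactors of I−A, C_ij = (−1)^(i+j)·(minor ij) (rows/columns in the sector order above):
  C_11 = (0.65)(0.65) − (-0.15)(-0.05) = 0.4150
  C_12 = −[(0.00)(0.65) − (-0.15)(-0.45)] = 0.0675
  C_13 = (0.00)(-0.05) − (0.65)(-0.45) = 0.2925
  C_21 = −[(-0.25)(0.65) − (-0.30)(-0.05)] = 0.1775
  C_22 = (0.55)(0.65) − (-0.30)(-0.45) = 0.2225
  C_23 = −[(0.55)(-0.05) − (-0.25)(-0.45)] = 0.1400
  C_31 = (-0.25)(-0.15) − (-0.30)(0.65) = 0.2325
  C_32 = −[(0.55)(-0.15) − (-0.30)(0.00)] = 0.0825
  C_33 = (0.55)(0.65) − (-0.25)(0.00) = 0.3575
det(I−A) = Σ_j (I−A)_1j·C_1j = (0.55)(0.4150) + (-0.25)(0.0675) + (-0.30)(0.2925) = 0.123625
adj(I−A) = Cᵀ =
  [ 0.4150   0.1775   0.2325]
  [ 0.0675   0.2225   0.0825]
  [ 0.2925   0.1400   0.3575]
(I − A)⁻¹ = adj(I−A) / det(I−A) ≈
  [   3.3569     1.4358     1.8807]
  [   0.5460     1.7998     0.6673]
  [   2.3660     1.1325     2.8918]
First solve x = (I − A)⁻¹ d = adj(I−A)·d / det(I−A); in particular x_3 = (0.2925·100 + 0.1400·190 + 0.3575·150) / 0.123625 = 109.475 / 0.123625 ≈ 885.5410.
Intermediate flow from 3 to 3: z_33 = a_33 · x_3 = 0.35 × 109.475 / 0.123625 = 38.31625 / 0.123625 ≈ 309.94.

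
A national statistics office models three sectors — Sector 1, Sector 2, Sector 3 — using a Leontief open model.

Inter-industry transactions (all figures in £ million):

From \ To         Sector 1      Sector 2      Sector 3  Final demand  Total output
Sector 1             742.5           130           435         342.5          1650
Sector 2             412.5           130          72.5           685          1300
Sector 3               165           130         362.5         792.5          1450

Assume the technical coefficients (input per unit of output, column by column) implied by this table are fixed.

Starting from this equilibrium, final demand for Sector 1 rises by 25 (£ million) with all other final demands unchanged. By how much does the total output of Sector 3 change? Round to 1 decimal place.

Technical coefficients a_ij = z_ij / X_j:
  a_11 = 742.5/1650 = 0.45, a_21 = 412.5/1650 = 0.25, a_31 = 165/1650 = 0.10
  a_12 = 130/1300 = 0.10, a_22 = 130/1300 = 0.10, a_32 = 130/1300 = 0.10
  a_13 = 435/1450 = 0.30, a_23 = 72.5/1450 = 0.05, a_33 = 362.5/1450 = 0.25
I − A =
  [   0.55    -0.10    -0.30]
  [  -0.25     0.90    -0.05]
  [  -0.10    -0.10     0.75]
Cofactors of I−A, C_ij = (−1)^(i+j)·(minor ij) (rows/columns in the sector order above):
  C_11 = (0.90)(0.75) − (-0.05)(-0.10) = 0.6700
  C_12 = −[(-0.25)(0.75) − (-0.05)(-0.10)] = 0.1925
  C_13 = (-0.25)(-0.10) − (0.90)(-0.10) = 0.1150
  C_21 = −[(-0.10)(0.75) − (-0.30)(-0.10)] = 0.1050
  C_22 = (0.55)(0.75) − (-0.30)(-0.10) = 0.3825
  C_23 = −[(0.55)(-0.10) − (-0.10)(-0.10)] = 0.0650
  C_31 = (-0.10)(-0.05) − (-0.30)(0.90) = 0.2750
  C_32 = −[(0.55)(-0.05) − (-0.30)(-0.25)] = 0.1025
  C_33 = (0.55)(0.90) − (-0.10)(-0.25) = 0.4700
det(I−A) = Σ_j (I−A)_1j·C_1j = (0.55)(0.6700) + (-0.10)(0.1925) + (-0.30)(0.1150) = 0.31475
adj(I−A) = Cᵀ =
  [ 0.6700   0.1050   0.2750]
  [ 0.1925   0.3825   0.1025]
  [ 0.1150   0.0650   0.4700]
(I − A)⁻¹ = adj(I−A) / det(I−A) ≈
  [   2.1287     0.3336     0.8737]
  [   0.6116     1.2153     0.3257]
  [   0.3654     0.2065     1.4932]
Δx = (I − A)⁻¹ Δd with Δd having +25 in the Sector 1 component and 0 elsewhere.
So Δx_3 = L_31 · (+25), where L_31 = adj(I−A)_31 / det(I−A) = 0.1150 / 0.31475.
Δx_3 = 0.1150 × (+25) / 0.31475 = 2.875 / 0.31475 ≈ 9.1.

Δx_3 = 9.1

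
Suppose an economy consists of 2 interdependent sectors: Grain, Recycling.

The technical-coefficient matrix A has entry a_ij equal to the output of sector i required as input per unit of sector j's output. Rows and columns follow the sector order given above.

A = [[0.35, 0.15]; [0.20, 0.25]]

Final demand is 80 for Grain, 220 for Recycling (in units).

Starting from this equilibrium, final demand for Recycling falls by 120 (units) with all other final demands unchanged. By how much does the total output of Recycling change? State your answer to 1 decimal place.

Δx_2 = -170.5

I − A =
  [   0.65    -0.15]
  [  -0.20     0.75]
det(I−A) = (0.65)(0.75) − (-0.15)(-0.20) = 0.4575
adj(I−A) = [[0.75, 0.15], [0.20, 0.65]]
(I − A)⁻¹ = adj(I−A) / det(I−A) ≈
  [   1.6393     0.3279]
  [   0.4372     1.4208]
Δx = (I − A)⁻¹ Δd with Δd having -120 in the Recycling component and 0 elsewhere.
So Δx_2 = L_22 · (-120), where L_22 = adj(I−A)_22 / det(I−A) = 0.65 / 0.4575.
Δx_2 = 0.65 × (-120) / 0.4575 = -78.00 / 0.4575 ≈ -170.5.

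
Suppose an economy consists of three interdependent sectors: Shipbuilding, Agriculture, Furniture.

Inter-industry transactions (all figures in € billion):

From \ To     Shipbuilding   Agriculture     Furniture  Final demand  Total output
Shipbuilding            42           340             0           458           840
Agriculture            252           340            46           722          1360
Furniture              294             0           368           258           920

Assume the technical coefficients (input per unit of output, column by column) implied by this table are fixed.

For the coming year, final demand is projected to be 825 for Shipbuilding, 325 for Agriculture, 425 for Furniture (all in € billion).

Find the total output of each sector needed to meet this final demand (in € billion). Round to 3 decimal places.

x_1 = 1124.793, x_2 = 974.215, x_3 = 1364.463

Technical coefficients a_ij = z_ij / X_j:
  a_11 = 42/840 = 0.05, a_21 = 252/840 = 0.30, a_31 = 294/840 = 0.35
  a_12 = 340/1360 = 0.25, a_22 = 340/1360 = 0.25, a_32 = 0/1360 = 0.00
  a_13 = 0/920 = 0.00, a_23 = 46/920 = 0.05, a_33 = 368/920 = 0.40
I − A =
  [   0.95    -0.25     0.00]
  [  -0.30     0.75    -0.05]
  [  -0.35     0.00     0.60]
Cofactors of I−A, C_ij = (−1)^(i+j)·(minor ij) (rows/columns in the sector order above):
  C_11 = (0.75)(0.60) − (-0.05)(0.00) = 0.4500
  C_12 = −[(-0.30)(0.60) − (-0.05)(-0.35)] = 0.1975
  C_13 = (-0.30)(0.00) − (0.75)(-0.35) = 0.2625
  C_21 = −[(-0.25)(0.60) − (0.00)(0.00)] = 0.1500
  C_22 = (0.95)(0.60) − (0.00)(-0.35) = 0.5700
  C_23 = −[(0.95)(0.00) − (-0.25)(-0.35)] = 0.0875
  C_31 = (-0.25)(-0.05) − (0.00)(0.75) = 0.0125
  C_32 = −[(0.95)(-0.05) − (0.00)(-0.30)] = 0.0475
  C_33 = (0.95)(0.75) − (-0.25)(-0.30) = 0.6375
det(I−A) = Σ_j (I−A)_1j·C_1j = (0.95)(0.4500) + (-0.25)(0.1975) + (0.00)(0.2625) = 0.378125
adj(I−A) = Cᵀ =
  [ 0.4500   0.1500   0.0125]
  [ 0.1975   0.5700   0.0475]
  [ 0.2625   0.0875   0.6375]
(I − A)⁻¹ = adj(I−A) / det(I−A) ≈
  [   1.1901     0.3967     0.0331]
  [   0.5223     1.5074     0.1256]
  [   0.6942     0.2314     1.6860]
x = (I − A)⁻¹ d = adj(I−A)·d / det(I−A), with det(I−A) = 0.378125:
  x_1 = (0.4500·825 + 0.1500·325 + 0.0125·425) / 0.378125 = 425.3125 / 0.378125 ≈ 1124.793
  x_2 = (0.1975·825 + 0.5700·325 + 0.0475·425) / 0.378125 = 368.375 / 0.378125 ≈ 974.215
  x_3 = (0.2625·825 + 0.0875·325 + 0.6375·425) / 0.378125 = 515.9375 / 0.378125 ≈ 1364.463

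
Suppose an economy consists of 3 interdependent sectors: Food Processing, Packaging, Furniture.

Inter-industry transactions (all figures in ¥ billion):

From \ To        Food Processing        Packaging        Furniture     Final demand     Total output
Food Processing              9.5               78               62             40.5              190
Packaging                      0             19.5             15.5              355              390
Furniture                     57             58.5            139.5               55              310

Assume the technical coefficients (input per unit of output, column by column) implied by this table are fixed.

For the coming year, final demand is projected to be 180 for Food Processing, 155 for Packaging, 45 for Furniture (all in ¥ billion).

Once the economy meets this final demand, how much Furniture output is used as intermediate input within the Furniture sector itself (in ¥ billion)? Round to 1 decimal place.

Technical coefficients a_ij = z_ij / X_j:
  a_11 = 9.5/190 = 0.05, a_21 = 0/190 = 0.00, a_31 = 57/190 = 0.30
  a_12 = 78/390 = 0.20, a_22 = 19.5/390 = 0.05, a_32 = 58.5/390 = 0.15
  a_13 = 62/310 = 0.20, a_23 = 15.5/310 = 0.05, a_33 = 139.5/310 = 0.45
I − A =
  [   0.95    -0.20    -0.20]
  [   0.00     0.95    -0.05]
  [  -0.30    -0.15     0.55]
Cofactors of I−A, C_ij = (−1)^(i+j)·(minor ij) (rows/columns in the sector order above):
  C_11 = (0.95)(0.55) − (-0.05)(-0.15) = 0.5150
  C_12 = −[(0.00)(0.55) − (-0.05)(-0.30)] = 0.0150
  C_13 = (0.00)(-0.15) − (0.95)(-0.30) = 0.2850
  C_21 = −[(-0.20)(0.55) − (-0.20)(-0.15)] = 0.1400
  C_22 = (0.95)(0.55) − (-0.20)(-0.30) = 0.4625
  C_23 = −[(0.95)(-0.15) − (-0.20)(-0.30)] = 0.2025
  C_31 = (-0.20)(-0.05) − (-0.20)(0.95) = 0.2000
  C_32 = −[(0.95)(-0.05) − (-0.20)(0.00)] = 0.0475
  C_33 = (0.95)(0.95) − (-0.20)(0.00) = 0.9025
det(I−A) = Σ_j (I−A)_1j·C_1j = (0.95)(0.5150) + (-0.20)(0.0150) + (-0.20)(0.2850) = 0.42925
adj(I−A) = Cᵀ =
  [ 0.5150   0.1400   0.2000]
  [ 0.0150   0.4625   0.0475]
  [ 0.2850   0.2025   0.9025]
(I − A)⁻¹ = adj(I−A) / det(I−A) ≈
  [   1.1998     0.3262     0.4659]
  [   0.0349     1.0775     0.1107]
  [   0.6639     0.4718     2.1025]
First solve x = (I − A)⁻¹ d = adj(I−A)·d / det(I−A); in particular x_3 = (0.2850·180 + 0.2025·155 + 0.9025·45) / 0.42925 = 123.30 / 0.42925 ≈ 287.245.
Intermediate flow from 3 to 3: z_33 = a_33 · x_3 = 0.45 × 123.30 / 0.42925 = 55.485 / 0.42925 ≈ 129.3.

z_33 = 129.3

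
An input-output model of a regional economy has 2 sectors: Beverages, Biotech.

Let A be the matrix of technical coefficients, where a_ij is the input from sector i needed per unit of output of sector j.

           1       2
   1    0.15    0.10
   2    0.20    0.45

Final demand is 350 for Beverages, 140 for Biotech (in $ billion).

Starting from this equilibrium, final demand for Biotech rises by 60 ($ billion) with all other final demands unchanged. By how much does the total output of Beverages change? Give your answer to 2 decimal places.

Δx_1 = 13.41

I − A =
  [   0.85    -0.10]
  [  -0.20     0.55]
det(I−A) = (0.85)(0.55) − (-0.10)(-0.20) = 0.4475
adj(I−A) = [[0.55, 0.10], [0.20, 0.85]]
(I − A)⁻¹ = adj(I−A) / det(I−A) ≈
  [   1.2291     0.2235]
  [   0.4469     1.8994]
Δx = (I − A)⁻¹ Δd with Δd having +60 in the Biotech component and 0 elsewhere.
So Δx_1 = L_12 · (+60), where L_12 = adj(I−A)_12 / det(I−A) = 0.10 / 0.4475.
Δx_1 = 0.10 × (+60) / 0.4475 = 6.00 / 0.4475 ≈ 13.41.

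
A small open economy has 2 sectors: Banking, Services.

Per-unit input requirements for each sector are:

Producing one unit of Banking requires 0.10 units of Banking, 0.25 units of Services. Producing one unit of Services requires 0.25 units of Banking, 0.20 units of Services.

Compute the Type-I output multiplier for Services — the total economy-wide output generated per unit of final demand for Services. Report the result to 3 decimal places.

I − A =
  [   0.90    -0.25]
  [  -0.25     0.80]
det(I−A) = (0.90)(0.80) − (-0.25)(-0.25) = 0.6575
adj(I−A) = [[0.80, 0.25], [0.25, 0.90]]
(I − A)⁻¹ = adj(I−A) / det(I−A) ≈
  [   1.2167     0.3802]
  [   0.3802     1.3688]
The output multiplier for sector j is the column-j sum of the Leontief inverse (I − A)⁻¹ = adj(I−A) / det(I−A).
Column S of adj(I−A): (0.25, 0.90); det(I−A) = 0.6575.
m_S = (0.25 + 0.90) / 0.6575 = 1.15 / 0.6575 ≈ 1.749.

m_S = 1.749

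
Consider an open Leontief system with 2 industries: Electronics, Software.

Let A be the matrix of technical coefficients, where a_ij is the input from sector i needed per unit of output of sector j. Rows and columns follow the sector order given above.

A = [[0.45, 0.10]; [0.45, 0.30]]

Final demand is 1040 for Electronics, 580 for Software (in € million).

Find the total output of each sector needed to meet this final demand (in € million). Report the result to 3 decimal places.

I − A =
  [   0.55    -0.10]
  [  -0.45     0.70]
det(I−A) = (0.55)(0.70) − (-0.10)(-0.45) = 0.3400
adj(I−A) = [[0.70, 0.10], [0.45, 0.55]]
(I − A)⁻¹ = adj(I−A) / det(I−A) ≈
  [   2.0588     0.2941]
  [   1.3235     1.6176]
x = (I − A)⁻¹ d = adj(I−A)·d / det(I−A), with det(I−A) = 0.3400:
  x_1 = (0.70·1040 + 0.10·580) / 0.3400 = 786.00 / 0.3400 ≈ 2311.765
  x_2 = (0.45·1040 + 0.55·580) / 0.3400 = 787.00 / 0.3400 ≈ 2314.706

x_1 = 2311.765, x_2 = 2314.706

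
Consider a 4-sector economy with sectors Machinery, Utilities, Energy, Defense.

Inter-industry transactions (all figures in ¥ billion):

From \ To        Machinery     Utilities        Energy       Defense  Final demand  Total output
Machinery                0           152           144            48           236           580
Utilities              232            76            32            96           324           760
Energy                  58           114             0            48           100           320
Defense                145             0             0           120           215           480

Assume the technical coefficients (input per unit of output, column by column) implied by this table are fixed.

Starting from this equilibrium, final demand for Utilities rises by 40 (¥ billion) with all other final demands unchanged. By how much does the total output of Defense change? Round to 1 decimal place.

Δx_D = 5.3

Technical coefficients a_ij = z_ij / X_j:
  a_MM = 0/580 = 0.00, a_UM = 232/580 = 0.40, a_EM = 58/580 = 0.10, a_DM = 145/580 = 0.25
  a_MU = 152/760 = 0.20, a_UU = 76/760 = 0.10, a_EU = 114/760 = 0.15, a_DU = 0/760 = 0.00
  a_ME = 144/320 = 0.45, a_UE = 32/320 = 0.10, a_EE = 0/320 = 0.00, a_DE = 0/320 = 0.00
  a_MD = 48/480 = 0.10, a_UD = 96/480 = 0.20, a_ED = 48/480 = 0.10, a_DD = 120/480 = 0.25
I − A =
  [   1.00    -0.20    -0.45    -0.10]
  [  -0.40     0.90    -0.10    -0.20]
  [  -0.10    -0.15     1.00    -0.10]
  [  -0.25     0.00     0.00     0.75]
Compute the cofactors C_ij = (−1)^(i+j)·(3×3 minor ij) of I−A; the adjugate is their transpose:
adj(I−A) = Cᵀ =
  [ 0.663750   0.200625   0.318750   0.184500]
  [ 0.360000   0.680000   0.230000   0.260000]
  [ 0.142500   0.128750   0.582500   0.131000]
  [ 0.221250   0.066875   0.106250   0.735500]
det(I−A) = Σ_j (I−A)_1j·C_1j = (1.00)(0.663750) + (-0.20)(0.360000) + (-0.45)(0.142500) + (-0.10)(0.221250) = 0.5055
(I − A)⁻¹ = adj(I−A) / det(I−A) ≈
  [   1.3131     0.3969     0.6306     0.3650]
  [   0.7122     1.3452     0.4550     0.5143]
  [   0.2819     0.2547     1.1523     0.2591]
  [   0.4377     0.1323     0.2102     1.4550]
Δx = (I − A)⁻¹ Δd with Δd having +40 in the Utilities component and 0 elsewhere.
So Δx_D = L_DU · (+40), where L_DU = adj(I−A)_DU / det(I−A) = 0.066875 / 0.5055.
Δx_D = 0.066875 × (+40) / 0.5055 = 2.675 / 0.5055 ≈ 5.3.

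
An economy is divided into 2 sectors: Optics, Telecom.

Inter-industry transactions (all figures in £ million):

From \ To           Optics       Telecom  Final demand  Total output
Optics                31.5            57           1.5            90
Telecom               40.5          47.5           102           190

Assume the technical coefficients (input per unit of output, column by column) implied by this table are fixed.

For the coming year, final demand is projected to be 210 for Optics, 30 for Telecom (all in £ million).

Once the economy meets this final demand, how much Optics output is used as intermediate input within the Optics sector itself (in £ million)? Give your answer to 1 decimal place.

Technical coefficients a_ij = z_ij / X_j:
  a_11 = 31.5/90 = 0.35, a_21 = 40.5/90 = 0.45
  a_12 = 57/190 = 0.30, a_22 = 47.5/190 = 0.25
I − A =
  [   0.65    -0.30]
  [  -0.45     0.75]
det(I−A) = (0.65)(0.75) − (-0.30)(-0.45) = 0.3525
adj(I−A) = [[0.75, 0.30], [0.45, 0.65]]
(I − A)⁻¹ = adj(I−A) / det(I−A) ≈
  [   2.1277     0.8511]
  [   1.2766     1.8440]
First solve x = (I − A)⁻¹ d = adj(I−A)·d / det(I−A); in particular x_1 = (0.75·210 + 0.30·30) / 0.3525 = 166.50 / 0.3525 ≈ 472.340.
Intermediate flow from 1 to 1: z_11 = a_11 · x_1 = 0.35 × 166.50 / 0.3525 = 58.275 / 0.3525 ≈ 165.3.

z_11 = 165.3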